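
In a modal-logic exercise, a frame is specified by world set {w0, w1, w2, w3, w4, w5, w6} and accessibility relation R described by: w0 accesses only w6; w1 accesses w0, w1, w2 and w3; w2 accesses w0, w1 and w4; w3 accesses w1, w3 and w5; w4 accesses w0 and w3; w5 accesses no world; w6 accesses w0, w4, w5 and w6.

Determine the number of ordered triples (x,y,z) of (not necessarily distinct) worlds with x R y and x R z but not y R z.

31

Enumerating: (w1,w0,w0), (w1,w0,w1), (w1,w0,w2), (w1,w0,w3), (w1,w2,w2), (w1,w2,w3), (w1,w3,w0), (w1,w3,w2), (w2,w0,w0), (w2,w0,w1), (w2,w0,w4), (w2,w1,w4), … and 19 more.
Total: 31.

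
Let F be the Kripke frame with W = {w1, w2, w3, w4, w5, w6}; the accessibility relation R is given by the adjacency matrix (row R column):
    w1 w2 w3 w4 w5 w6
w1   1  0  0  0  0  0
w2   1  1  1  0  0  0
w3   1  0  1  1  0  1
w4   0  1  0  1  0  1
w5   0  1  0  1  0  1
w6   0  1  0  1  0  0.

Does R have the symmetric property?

No

Symmetric: no — w2 R w1 but not w1 R w2.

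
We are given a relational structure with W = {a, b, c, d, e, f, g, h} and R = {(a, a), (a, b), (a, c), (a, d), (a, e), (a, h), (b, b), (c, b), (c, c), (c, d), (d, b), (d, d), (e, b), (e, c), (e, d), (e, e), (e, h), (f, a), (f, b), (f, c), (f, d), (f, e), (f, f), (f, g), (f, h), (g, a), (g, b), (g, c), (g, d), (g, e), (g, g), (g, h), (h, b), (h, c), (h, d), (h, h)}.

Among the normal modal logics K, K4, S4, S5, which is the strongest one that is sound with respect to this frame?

S4

Transitive (axiom 4): yes — every two-step R-path is closed by a direct edge.
Reflexive (axiom T): yes — every world is R-related to itself.
Euclidean (axiom 5): no — a R b and a R c, but not b R c.
So F validates K, K4, S4; S5 would additionally require R to be Euclidean. The strongest is S4.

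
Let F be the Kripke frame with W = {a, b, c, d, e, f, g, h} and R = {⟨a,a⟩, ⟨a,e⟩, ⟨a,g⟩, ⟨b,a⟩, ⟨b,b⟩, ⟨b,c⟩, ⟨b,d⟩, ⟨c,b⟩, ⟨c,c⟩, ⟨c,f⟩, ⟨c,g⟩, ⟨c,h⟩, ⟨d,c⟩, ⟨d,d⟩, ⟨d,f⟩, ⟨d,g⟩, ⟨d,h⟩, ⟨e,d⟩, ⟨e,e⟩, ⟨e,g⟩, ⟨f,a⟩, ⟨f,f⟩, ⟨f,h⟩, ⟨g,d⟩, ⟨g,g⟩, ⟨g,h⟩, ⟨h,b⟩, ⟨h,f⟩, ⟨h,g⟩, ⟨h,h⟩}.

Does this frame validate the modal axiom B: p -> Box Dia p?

Axiom B corresponds to the accessibility relation being symmetric.
Symmetric: no — a R e but not e R a.

No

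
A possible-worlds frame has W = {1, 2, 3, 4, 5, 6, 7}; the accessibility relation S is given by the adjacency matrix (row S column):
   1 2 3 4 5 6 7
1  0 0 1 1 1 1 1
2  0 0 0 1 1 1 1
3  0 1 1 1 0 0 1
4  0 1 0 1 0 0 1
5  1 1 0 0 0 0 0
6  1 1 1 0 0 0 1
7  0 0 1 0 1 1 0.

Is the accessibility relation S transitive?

No

Transitive: no — 1 S 3 and 3 S 2, but not 1 S 2.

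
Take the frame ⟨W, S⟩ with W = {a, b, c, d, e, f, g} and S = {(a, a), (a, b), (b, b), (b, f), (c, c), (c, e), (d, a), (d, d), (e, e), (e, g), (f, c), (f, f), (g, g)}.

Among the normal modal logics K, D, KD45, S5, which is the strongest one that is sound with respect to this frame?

D

Serial (axiom D): yes — every world has a successor (e.g. a S a).
Euclidean (axiom 5): no — a S b and a S a, but not b S a.
Transitive (axiom 4): no — a S b and b S f, but not a S f.
Reflexive (axiom T): yes — every world is S-related to itself.
So F validates K, D; KD45 would additionally require S to be Euclidean and transitive. The strongest is D.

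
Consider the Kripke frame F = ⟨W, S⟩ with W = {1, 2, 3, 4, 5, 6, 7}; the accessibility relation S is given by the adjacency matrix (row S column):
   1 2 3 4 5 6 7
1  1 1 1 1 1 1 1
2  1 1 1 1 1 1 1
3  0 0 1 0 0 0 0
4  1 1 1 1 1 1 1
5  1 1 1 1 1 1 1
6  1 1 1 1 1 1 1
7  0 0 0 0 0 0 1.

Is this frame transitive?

Yes

Transitive: yes — every two-step S-path is closed by a direct edge.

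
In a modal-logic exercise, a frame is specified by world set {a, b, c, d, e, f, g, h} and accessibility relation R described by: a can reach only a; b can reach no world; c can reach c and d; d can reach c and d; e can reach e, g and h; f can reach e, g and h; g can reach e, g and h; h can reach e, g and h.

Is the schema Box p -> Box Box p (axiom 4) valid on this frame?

Axiom 4 corresponds to the accessibility relation being transitive.
Transitive: yes — every two-step R-path is closed by a direct edge.

Yes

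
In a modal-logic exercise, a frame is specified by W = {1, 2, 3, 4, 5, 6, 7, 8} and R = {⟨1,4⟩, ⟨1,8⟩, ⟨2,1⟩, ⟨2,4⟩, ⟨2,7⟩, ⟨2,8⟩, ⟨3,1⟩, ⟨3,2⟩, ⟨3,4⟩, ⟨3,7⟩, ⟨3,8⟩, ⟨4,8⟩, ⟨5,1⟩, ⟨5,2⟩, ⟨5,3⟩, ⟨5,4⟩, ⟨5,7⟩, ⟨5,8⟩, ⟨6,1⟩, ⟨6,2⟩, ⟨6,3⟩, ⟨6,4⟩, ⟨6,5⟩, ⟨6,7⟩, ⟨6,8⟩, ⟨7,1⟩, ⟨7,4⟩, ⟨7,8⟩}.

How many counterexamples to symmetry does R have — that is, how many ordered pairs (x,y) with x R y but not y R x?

28

Enumerating: (1,4), (1,8), (2,1), (2,4), (2,7), (2,8), (3,1), (3,2), (3,4), (3,7), (3,8), (4,8), … and 16 more.
Total: 28.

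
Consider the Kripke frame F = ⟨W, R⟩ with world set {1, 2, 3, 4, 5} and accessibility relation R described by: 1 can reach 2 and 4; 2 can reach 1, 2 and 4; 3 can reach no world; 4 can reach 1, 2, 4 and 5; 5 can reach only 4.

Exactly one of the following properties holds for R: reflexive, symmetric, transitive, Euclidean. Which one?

Reflexive: no — 1 is not related to itself.
Symmetric: yes — every pair in R has its reverse in R.
Transitive: no — 1 R 4 and 4 R 5, but not 1 R 5.
Euclidean: no — 4 R 1 and 4 R 5, but not 1 R 5.
Only symmetric holds.

symmetric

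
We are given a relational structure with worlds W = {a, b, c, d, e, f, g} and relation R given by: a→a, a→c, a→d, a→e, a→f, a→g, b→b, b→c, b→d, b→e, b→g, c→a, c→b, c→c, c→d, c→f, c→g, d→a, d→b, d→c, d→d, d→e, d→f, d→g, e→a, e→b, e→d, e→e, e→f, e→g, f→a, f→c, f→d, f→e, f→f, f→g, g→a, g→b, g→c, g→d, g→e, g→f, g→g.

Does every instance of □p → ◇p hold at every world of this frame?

Yes

Axiom D corresponds to the accessibility relation being serial.
Serial: yes — every world has a successor (e.g. a R a).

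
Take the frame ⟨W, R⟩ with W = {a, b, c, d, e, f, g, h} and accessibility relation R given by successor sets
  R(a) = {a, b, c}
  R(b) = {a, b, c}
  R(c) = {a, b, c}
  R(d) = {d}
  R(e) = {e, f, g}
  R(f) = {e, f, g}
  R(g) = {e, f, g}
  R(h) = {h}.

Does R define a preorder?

Reflexive: yes — every world is R-related to itself.
Transitive: yes — every two-step R-path is closed by a direct edge.
So R is a preorder.

Yes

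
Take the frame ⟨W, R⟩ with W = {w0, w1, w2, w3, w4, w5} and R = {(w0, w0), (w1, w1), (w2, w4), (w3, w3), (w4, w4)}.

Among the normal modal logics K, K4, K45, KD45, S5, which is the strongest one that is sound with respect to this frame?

Transitive (axiom 4): yes — every two-step R-path is closed by a direct edge.
Euclidean (axiom 5): yes — any two successors of a common world are R-related.
Serial (axiom D): no — w5 has no R-successor.
Reflexive (axiom T): no — w2 is not related to itself.
So F validates K, K4, K45; KD45 would additionally require R to be serial. The strongest is K45.

K45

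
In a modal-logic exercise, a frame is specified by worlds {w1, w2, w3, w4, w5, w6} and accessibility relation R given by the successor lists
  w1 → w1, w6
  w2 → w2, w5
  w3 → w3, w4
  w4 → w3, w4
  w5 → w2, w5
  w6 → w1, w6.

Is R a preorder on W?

Reflexive: yes — every world is R-related to itself.
Transitive: yes — every two-step R-path is closed by a direct edge.
So R is a preorder.

Yes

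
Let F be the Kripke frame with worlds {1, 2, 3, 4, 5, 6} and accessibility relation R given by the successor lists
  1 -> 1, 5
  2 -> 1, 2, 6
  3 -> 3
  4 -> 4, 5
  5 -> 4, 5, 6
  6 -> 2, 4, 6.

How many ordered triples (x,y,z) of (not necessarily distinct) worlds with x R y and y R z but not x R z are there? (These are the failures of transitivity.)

8

Enumerating: (1,5,4), (1,5,6), (2,1,5), (2,6,4), (4,5,6), (5,6,2), (6,2,1), (6,4,5).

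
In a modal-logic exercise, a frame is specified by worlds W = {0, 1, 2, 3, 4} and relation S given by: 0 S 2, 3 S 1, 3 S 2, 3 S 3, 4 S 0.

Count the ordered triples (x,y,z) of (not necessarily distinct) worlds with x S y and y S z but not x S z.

1

Enumerating: (4,0,2).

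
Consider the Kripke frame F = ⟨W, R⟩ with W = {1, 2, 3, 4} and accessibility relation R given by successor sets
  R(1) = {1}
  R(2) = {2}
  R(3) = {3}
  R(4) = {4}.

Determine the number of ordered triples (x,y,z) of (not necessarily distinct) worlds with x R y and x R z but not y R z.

R is Euclidean; there are no such tuples.

0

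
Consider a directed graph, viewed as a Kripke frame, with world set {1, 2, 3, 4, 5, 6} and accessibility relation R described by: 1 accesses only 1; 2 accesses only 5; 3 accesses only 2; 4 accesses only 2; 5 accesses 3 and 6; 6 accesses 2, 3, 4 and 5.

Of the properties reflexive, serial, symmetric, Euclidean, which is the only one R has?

serial

Reflexive: no — 2 is not related to itself.
Serial: yes — every world has a successor (e.g. 1 R 1).
Symmetric: no — 2 R 5 but not 5 R 2.
Euclidean: no — 5 R 3 and 5 R 6, but not 3 R 6.
Only serial holds.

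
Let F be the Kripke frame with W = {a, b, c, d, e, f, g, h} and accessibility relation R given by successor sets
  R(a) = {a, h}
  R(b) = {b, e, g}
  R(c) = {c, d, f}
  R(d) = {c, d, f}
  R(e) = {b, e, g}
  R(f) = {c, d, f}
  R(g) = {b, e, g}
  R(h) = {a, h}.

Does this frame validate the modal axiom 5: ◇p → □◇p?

Yes

The schema 5 characterises exactly the Euclidean frames.
Euclidean: yes — any two successors of a common world are R-related.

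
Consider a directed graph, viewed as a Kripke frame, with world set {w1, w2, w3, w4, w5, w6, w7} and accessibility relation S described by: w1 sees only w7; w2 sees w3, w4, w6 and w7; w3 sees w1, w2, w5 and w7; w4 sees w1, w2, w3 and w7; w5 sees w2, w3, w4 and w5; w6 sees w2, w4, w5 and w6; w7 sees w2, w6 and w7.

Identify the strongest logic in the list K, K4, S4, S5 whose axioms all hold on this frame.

K

Transitive (axiom 4): no — w1 S w7 and w7 S w2, but not w1 S w2.
Reflexive (axiom T): no — w1 is not related to itself.
Euclidean (axiom 5): no — w2 S w3 and w2 S w4, but not w3 S w4.
So F validates K; K4 would additionally require S to be transitive. The strongest is K.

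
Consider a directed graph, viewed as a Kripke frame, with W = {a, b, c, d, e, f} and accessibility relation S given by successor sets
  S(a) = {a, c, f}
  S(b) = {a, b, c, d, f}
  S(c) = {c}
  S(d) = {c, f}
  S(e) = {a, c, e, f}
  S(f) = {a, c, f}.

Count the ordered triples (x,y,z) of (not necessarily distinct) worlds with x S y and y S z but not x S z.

Enumerating: (d,f,a).

1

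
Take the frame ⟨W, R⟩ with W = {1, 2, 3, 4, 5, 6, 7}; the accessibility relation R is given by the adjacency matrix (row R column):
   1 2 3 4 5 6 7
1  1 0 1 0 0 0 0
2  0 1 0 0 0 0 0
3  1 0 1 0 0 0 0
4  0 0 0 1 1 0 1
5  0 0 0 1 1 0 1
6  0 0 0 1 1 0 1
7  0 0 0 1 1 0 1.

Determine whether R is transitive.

Transitive: yes — every two-step R-path is closed by a direct edge.

Yes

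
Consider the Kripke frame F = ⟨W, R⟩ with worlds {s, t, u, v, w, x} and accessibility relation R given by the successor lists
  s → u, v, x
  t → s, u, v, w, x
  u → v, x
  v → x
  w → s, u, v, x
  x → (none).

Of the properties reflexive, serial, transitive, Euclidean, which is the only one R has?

Reflexive: no — s is not related to itself.
Serial: no — x has no R-successor.
Transitive: yes — every two-step R-path is closed by a direct edge.
Euclidean: no — s R v and s R u, but not v R u.
Only transitive holds.

transitive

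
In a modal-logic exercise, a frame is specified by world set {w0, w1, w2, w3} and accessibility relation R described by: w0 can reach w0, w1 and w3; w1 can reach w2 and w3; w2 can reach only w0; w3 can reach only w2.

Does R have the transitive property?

No

Transitive: no — w0 R w1 and w1 R w2, but not w0 R w2.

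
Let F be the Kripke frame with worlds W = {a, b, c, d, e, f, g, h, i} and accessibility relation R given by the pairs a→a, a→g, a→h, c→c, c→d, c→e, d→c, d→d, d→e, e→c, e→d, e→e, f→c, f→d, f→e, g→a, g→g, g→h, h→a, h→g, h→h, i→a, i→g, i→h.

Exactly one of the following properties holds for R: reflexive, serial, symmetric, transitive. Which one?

Reflexive: no — b is not related to itself.
Serial: no — b has no R-successor.
Symmetric: no — f R c but not c R f.
Transitive: yes — every two-step R-path is closed by a direct edge.
Only transitive holds.

transitive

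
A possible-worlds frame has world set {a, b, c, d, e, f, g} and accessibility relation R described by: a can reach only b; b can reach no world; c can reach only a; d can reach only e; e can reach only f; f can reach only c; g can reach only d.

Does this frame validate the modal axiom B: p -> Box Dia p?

The schema B characterises exactly the symmetric frames.
Symmetric: no — a R b but not b R a.

No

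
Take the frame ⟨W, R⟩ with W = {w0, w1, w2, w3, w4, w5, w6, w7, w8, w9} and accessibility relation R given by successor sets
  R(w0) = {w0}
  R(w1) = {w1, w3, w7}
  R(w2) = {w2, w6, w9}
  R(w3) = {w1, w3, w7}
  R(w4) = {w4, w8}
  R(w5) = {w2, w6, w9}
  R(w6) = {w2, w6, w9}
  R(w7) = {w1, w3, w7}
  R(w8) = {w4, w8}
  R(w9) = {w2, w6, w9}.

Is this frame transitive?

Transitive: yes — every two-step R-path is closed by a direct edge.

Yes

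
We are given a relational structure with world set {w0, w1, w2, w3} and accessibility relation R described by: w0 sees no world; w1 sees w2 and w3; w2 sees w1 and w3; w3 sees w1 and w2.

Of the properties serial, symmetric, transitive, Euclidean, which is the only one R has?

Serial: no — w0 has no R-successor.
Symmetric: yes — every pair in R has its reverse in R.
Transitive: no — w1 R w2 and w2 R w1, but not w1 R w1.
Euclidean: no — w1 R w2 and w1 R w2, but not w2 R w2.
Only symmetric holds.

symmetric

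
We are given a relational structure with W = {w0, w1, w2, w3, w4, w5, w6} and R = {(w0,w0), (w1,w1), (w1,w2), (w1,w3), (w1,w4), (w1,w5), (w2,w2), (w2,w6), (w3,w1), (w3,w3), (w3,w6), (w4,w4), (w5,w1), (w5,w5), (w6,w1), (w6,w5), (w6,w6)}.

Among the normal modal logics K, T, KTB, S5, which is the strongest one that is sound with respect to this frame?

Reflexive (axiom T): yes — every world is R-related to itself.
Symmetric (axiom B): no — w1 R w2 but not w2 R w1.
Euclidean (axiom 5): no — w1 R w2 and w1 R w3, but not w2 R w3.
So F validates K, T; KTB would additionally require R to be symmetric. The strongest is T.

T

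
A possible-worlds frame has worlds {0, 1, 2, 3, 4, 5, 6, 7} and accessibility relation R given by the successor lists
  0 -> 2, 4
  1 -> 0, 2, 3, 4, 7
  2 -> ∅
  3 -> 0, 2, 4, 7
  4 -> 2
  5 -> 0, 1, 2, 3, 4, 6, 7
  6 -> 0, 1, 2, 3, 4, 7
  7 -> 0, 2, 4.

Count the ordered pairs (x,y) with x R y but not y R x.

28

Enumerating: (0,2), (0,4), (1,0), (1,2), (1,3), (1,4), (1,7), (3,0), (3,2), (3,4), (3,7), (4,2), … and 16 more.
Total: 28.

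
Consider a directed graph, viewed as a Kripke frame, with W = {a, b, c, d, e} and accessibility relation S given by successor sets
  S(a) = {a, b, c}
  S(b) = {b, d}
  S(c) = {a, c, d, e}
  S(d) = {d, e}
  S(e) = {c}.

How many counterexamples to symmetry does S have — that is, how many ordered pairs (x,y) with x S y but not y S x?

Enumerating: (a,b), (b,d), (c,d), (d,e).

4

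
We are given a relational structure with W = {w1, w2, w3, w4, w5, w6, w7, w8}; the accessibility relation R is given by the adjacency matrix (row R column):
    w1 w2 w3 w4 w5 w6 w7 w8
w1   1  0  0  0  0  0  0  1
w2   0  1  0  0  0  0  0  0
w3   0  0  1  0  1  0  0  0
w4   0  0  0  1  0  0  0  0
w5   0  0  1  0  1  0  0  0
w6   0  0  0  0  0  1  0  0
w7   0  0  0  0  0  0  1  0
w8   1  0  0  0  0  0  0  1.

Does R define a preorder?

Reflexive: yes — every world is R-related to itself.
Transitive: yes — every two-step R-path is closed by a direct edge.
So R is a preorder.

Yes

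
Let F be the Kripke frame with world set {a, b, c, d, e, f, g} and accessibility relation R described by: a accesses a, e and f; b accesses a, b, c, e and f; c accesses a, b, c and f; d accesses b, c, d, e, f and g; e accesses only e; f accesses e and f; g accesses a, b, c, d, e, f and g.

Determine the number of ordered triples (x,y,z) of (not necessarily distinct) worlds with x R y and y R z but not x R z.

Enumerating: (c,a,e), (c,b,e), (c,f,e), (d,b,a), (d,c,a), (d,g,a).

6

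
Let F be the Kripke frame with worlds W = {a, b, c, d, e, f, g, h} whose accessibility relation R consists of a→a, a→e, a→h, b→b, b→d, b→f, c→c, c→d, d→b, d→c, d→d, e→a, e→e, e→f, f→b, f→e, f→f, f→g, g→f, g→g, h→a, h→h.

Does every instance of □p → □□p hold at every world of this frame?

The schema 4 characterises exactly the transitive frames.
Transitive: no — a R e and e R f, but not a R f.

No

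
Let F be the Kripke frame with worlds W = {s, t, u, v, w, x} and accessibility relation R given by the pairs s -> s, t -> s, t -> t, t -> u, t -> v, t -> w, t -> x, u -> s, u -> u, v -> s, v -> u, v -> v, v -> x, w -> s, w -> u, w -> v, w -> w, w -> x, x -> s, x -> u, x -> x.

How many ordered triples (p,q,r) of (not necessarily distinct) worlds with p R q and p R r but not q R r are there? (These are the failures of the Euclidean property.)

35

Enumerating: (t,s,t), (t,s,u), (t,s,v), (t,s,w), (t,s,x), (t,u,t), (t,u,v), (t,u,w), (t,u,x), (t,v,t), (t,v,w), (t,w,t), … and 23 more.
Total: 35.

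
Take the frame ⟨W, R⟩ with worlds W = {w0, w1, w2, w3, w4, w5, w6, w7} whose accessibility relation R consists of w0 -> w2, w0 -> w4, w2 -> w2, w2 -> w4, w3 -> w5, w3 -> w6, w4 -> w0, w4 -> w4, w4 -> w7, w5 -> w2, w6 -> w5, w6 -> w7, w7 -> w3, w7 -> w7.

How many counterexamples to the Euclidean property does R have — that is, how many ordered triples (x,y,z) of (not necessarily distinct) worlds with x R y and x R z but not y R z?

14

Enumerating: (w0,w4,w2), (w2,w4,w2), (w3,w5,w5), (w3,w5,w6), (w3,w6,w6), (w4,w0,w0), (w4,w0,w7), (w4,w7,w0), (w4,w7,w4), (w6,w5,w5), (w6,w5,w7), (w6,w7,w5), (w7,w3,w3), (w7,w3,w7).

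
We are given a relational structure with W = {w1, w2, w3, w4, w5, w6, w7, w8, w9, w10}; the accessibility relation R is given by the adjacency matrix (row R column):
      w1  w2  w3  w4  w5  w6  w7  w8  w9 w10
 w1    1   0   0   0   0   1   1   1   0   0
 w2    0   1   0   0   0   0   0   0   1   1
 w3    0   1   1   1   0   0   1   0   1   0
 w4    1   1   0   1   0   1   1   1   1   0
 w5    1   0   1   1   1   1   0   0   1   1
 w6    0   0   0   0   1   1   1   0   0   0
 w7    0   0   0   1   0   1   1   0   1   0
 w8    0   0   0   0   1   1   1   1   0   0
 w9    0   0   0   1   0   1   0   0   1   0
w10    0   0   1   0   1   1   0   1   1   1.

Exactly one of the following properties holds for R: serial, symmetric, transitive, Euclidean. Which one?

Serial: yes — every world has a successor (e.g. w1 R w1).
Symmetric: no — w1 R w6 but not w6 R w1.
Transitive: no — w1 R w6 and w6 R w5, but not w1 R w5.
Euclidean: no — w1 R w6 and w1 R w8, but not w6 R w8.
Only serial holds.

serial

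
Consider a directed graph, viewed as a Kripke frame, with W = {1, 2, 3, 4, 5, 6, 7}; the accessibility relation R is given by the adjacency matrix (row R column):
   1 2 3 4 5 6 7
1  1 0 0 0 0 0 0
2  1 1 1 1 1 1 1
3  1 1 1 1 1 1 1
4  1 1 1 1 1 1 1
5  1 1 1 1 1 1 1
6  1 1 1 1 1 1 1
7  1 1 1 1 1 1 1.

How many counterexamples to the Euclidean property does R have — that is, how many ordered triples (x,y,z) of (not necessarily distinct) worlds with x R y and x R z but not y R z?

Enumerating: (2,1,2), (2,1,3), (2,1,4), (2,1,5), (2,1,6), (2,1,7), (3,1,2), (3,1,3), (3,1,4), (3,1,5), (3,1,6), (3,1,7), … and 24 more.
Total: 36.

36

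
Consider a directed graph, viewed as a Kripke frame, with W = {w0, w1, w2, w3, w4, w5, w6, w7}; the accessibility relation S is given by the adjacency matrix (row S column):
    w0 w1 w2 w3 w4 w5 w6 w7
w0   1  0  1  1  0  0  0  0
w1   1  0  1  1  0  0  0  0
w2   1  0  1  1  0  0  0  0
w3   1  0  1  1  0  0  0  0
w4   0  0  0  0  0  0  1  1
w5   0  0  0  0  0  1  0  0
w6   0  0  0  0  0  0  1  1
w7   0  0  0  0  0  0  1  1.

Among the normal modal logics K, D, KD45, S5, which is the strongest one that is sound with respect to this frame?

Serial (axiom D): yes — every world has a successor (e.g. w0 S w0).
Euclidean (axiom 5): yes — any two successors of a common world are S-related.
Transitive (axiom 4): yes — every two-step S-path is closed by a direct edge.
Reflexive (axiom T): no — w1 is not related to itself.
So F validates K, D, KD45; S5 would additionally require S to be reflexive. The strongest is KD45.

KD45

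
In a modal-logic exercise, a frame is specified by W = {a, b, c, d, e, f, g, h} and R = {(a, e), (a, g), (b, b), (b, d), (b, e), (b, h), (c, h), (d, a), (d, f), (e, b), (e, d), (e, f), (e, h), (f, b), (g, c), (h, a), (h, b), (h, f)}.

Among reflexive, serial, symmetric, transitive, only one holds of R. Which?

Reflexive: no — a is not related to itself.
Serial: yes — every world has a successor (e.g. a R e).
Symmetric: no — a R e but not e R a.
Transitive: no — a R e and e R b, but not a R b.
Only serial holds.

serial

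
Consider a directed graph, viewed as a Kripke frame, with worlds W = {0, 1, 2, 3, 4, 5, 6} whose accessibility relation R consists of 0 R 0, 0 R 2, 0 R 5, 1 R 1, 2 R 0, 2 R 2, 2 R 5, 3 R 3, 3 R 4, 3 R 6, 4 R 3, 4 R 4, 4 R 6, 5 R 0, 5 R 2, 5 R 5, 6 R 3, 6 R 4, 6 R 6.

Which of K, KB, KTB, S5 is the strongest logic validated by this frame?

S5

Symmetric (axiom B): yes — every pair in R has its reverse in R.
Reflexive (axiom T): yes — every world is R-related to itself.
Euclidean (axiom 5): yes — any two successors of a common world are R-related.
So F validates K, KB, KTB, S5. The strongest is S5.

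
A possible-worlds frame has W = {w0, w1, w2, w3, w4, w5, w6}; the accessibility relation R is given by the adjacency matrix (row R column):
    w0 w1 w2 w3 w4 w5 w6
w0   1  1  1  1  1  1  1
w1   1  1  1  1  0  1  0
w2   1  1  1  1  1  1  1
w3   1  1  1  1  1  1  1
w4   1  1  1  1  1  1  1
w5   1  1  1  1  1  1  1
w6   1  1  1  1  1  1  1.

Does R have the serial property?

Yes

Serial: yes — every world has a successor (e.g. w0 R w0).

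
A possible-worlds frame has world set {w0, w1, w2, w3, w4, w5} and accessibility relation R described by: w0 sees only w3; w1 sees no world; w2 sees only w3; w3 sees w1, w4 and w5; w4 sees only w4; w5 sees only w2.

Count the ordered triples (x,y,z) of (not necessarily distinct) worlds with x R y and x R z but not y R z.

11

Enumerating: (w0,w3,w3), (w2,w3,w3), (w3,w1,w1), (w3,w1,w4), (w3,w1,w5), (w3,w4,w1), (w3,w4,w5), (w3,w5,w1), (w3,w5,w4), (w3,w5,w5), (w5,w2,w2).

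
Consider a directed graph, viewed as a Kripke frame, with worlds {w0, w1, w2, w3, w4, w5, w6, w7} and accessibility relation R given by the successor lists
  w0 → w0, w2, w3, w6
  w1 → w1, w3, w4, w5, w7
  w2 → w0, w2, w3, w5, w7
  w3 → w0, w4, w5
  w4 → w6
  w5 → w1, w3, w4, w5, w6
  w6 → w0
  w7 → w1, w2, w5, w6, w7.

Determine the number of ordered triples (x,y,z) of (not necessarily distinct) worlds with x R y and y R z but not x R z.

Enumerating: (w0,w2,w5), (w0,w2,w7), (w0,w3,w4), (w0,w3,w5), (w1,w3,w0), (w1,w4,w6), (w1,w5,w6), (w1,w7,w2), (w1,w7,w6), (w2,w0,w6), (w2,w3,w4), (w2,w5,w1), … and 25 more.
Total: 37.

37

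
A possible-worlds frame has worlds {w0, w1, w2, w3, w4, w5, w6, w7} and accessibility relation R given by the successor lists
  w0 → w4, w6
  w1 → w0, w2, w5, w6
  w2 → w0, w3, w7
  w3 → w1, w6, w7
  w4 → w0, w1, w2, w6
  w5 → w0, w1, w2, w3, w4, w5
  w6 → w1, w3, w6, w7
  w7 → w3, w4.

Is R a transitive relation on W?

No

Transitive: no — w0 R w4 and w4 R w1, but not w0 R w1.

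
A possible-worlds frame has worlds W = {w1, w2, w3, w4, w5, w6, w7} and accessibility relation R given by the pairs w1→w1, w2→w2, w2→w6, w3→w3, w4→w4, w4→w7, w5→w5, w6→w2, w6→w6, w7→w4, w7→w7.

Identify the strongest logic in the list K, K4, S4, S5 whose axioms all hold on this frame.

Transitive (axiom 4): yes — every two-step R-path is closed by a direct edge.
Reflexive (axiom T): yes — every world is R-related to itself.
Euclidean (axiom 5): yes — any two successors of a common world are R-related.
So F validates K, K4, S4, S5. The strongest is S5.

S5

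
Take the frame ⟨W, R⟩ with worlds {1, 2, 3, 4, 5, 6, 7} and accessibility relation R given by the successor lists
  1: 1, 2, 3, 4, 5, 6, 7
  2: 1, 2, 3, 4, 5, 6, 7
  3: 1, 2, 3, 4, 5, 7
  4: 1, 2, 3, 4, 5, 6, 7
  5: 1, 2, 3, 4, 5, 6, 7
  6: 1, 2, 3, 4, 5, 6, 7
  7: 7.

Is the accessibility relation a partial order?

No

Reflexive: yes — every world is R-related to itself.
Transitive: no — 3 R 1 and 1 R 6, but not 3 R 6.
Antisymmetric: no — 1 R 2 and 2 R 1 with 1 ≠ 2.
So R is not a partial order.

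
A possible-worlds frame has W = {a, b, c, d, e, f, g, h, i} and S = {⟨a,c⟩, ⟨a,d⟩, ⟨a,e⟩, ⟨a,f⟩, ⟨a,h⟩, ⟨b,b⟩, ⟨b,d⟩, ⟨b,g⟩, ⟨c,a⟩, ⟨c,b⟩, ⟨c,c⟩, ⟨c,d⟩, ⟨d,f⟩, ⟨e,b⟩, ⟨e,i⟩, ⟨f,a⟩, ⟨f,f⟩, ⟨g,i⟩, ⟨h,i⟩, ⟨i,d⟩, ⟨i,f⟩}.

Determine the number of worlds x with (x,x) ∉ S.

Enumerating: a, d, e, g, h, i.

6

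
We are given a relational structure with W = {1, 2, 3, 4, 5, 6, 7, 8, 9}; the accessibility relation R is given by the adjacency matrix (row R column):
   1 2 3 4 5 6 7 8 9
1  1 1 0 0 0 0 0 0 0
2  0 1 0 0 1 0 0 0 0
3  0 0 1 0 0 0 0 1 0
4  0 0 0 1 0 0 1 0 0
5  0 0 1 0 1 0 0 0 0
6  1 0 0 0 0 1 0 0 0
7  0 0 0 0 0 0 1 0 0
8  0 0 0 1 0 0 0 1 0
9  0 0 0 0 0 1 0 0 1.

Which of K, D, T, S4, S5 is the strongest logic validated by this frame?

T

Serial (axiom D): yes — every world has a successor (e.g. 1 R 1).
Reflexive (axiom T): yes — every world is R-related to itself.
Transitive (axiom 4): no — 1 R 2 and 2 R 5, but not 1 R 5.
Euclidean (axiom 5): no — 1 R 2 and 1 R 1, but not 2 R 1.
So F validates K, D, T; S4 would additionally require R to be transitive. The strongest is T.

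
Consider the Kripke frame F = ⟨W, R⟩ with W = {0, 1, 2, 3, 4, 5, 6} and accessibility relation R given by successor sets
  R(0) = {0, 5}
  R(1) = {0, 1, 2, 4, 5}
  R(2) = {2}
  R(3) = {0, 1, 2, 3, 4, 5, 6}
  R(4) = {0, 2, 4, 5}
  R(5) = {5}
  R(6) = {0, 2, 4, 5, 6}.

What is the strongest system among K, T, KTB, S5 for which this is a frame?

T

Reflexive (axiom T): yes — every world is R-related to itself.
Symmetric (axiom B): no — 0 R 5 but not 5 R 0.
Euclidean (axiom 5): no — 1 R 0 and 1 R 2, but not 0 R 2.
So F validates K, T; KTB would additionally require R to be symmetric. The strongest is T.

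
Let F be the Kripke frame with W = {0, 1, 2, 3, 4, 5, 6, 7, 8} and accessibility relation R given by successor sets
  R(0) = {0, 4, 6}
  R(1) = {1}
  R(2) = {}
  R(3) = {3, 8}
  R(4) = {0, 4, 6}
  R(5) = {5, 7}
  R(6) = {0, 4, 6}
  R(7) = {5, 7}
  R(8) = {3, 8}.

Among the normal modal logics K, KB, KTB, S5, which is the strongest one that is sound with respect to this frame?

KB

Symmetric (axiom B): yes — every pair in R has its reverse in R.
Reflexive (axiom T): no — 2 is not related to itself.
Euclidean (axiom 5): yes — any two successors of a common world are R-related.
So F validates K, KB; KTB would additionally require R to be reflexive. The strongest is KB.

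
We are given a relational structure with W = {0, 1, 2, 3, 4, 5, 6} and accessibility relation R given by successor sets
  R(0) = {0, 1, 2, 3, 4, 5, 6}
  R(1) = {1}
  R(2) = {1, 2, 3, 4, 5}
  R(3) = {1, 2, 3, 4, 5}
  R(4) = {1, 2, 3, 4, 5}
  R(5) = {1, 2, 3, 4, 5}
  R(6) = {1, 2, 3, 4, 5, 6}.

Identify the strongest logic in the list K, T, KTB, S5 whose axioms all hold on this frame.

T

Reflexive (axiom T): yes — every world is R-related to itself.
Symmetric (axiom B): no — 0 R 1 but not 1 R 0.
Euclidean (axiom 5): no — 0 R 1 and 0 R 2, but not 1 R 2.
So F validates K, T; KTB would additionally require R to be symmetric. The strongest is T.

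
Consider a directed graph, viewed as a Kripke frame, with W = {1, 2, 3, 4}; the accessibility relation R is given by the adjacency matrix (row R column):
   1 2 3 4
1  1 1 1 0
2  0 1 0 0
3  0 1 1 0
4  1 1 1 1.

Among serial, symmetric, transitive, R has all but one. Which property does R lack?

Serial: yes — every world has a successor (e.g. 1 R 1).
Symmetric: no — 1 R 2 but not 2 R 1.
Transitive: yes — every two-step R-path is closed by a direct edge.
Only symmetric fails.

symmetric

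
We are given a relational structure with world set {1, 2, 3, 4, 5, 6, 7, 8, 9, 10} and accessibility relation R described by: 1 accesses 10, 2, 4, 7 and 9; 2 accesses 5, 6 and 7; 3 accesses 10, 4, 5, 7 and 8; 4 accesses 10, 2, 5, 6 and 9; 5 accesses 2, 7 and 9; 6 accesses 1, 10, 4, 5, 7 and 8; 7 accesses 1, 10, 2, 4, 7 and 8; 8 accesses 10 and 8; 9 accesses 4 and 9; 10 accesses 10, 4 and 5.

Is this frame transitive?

No

Transitive: no — 1 R 10 and 10 R 5, but not 1 R 5.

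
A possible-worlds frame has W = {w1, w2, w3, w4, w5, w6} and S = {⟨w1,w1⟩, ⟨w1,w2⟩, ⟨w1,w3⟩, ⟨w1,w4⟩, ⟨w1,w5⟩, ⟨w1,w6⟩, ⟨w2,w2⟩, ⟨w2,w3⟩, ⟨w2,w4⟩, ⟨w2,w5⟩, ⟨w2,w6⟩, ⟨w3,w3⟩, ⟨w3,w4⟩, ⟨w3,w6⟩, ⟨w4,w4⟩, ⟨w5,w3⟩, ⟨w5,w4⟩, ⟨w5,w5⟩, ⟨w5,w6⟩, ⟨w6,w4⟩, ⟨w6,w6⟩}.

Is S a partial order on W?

Yes

Reflexive: yes — every world is S-related to itself.
Transitive: yes — every two-step S-path is closed by a direct edge.
Antisymmetric: yes — no distinct pair is related both ways.
So S is a partial order.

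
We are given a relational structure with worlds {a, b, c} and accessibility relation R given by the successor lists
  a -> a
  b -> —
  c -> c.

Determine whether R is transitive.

Yes

Transitive: yes — every two-step R-path is closed by a direct edge.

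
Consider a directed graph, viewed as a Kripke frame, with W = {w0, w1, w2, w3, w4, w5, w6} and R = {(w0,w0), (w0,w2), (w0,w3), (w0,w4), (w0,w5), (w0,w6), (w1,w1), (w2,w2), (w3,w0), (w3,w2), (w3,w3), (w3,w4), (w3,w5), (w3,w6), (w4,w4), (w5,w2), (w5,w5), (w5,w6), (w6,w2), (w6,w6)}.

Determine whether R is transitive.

Yes

Transitive: yes — every two-step R-path is closed by a direct edge.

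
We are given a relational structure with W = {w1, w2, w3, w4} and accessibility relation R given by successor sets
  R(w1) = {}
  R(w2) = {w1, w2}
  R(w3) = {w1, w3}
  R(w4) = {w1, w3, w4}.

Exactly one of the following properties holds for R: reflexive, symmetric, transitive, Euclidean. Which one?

transitive

Reflexive: no — w1 is not related to itself.
Symmetric: no — w2 R w1 but not w1 R w2.
Transitive: yes — every two-step R-path is closed by a direct edge.
Euclidean: no — w4 R w1 and w4 R w3, but not w1 R w3.
Only transitive holds.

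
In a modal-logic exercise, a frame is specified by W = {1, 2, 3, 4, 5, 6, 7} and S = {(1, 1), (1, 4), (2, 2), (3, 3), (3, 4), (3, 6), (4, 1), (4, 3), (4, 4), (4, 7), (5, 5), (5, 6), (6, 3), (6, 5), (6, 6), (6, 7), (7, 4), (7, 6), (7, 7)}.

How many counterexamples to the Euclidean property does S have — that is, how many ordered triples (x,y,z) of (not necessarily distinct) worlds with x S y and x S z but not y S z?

16

Enumerating: (3,4,6), (3,6,4), (4,1,3), (4,1,7), (4,3,1), (4,3,7), (4,7,1), (4,7,3), (6,3,5), (6,3,7), (6,5,3), (6,5,7), (6,7,3), (6,7,5), (7,4,6), (7,6,4).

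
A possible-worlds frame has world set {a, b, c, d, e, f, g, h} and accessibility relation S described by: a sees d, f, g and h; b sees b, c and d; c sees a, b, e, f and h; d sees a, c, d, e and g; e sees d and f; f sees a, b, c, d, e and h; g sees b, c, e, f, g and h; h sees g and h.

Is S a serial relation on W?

Yes

Serial: yes — every world has a successor (e.g. a S d).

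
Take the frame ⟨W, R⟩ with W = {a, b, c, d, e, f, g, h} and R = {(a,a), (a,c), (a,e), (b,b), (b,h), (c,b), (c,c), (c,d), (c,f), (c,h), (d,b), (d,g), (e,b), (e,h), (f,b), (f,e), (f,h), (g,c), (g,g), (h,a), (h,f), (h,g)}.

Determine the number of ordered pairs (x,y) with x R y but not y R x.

16

Enumerating: (a,c), (a,e), (b,h), (c,b), (c,d), (c,f), (c,h), (d,b), (d,g), (e,b), (e,h), (f,b), (f,e), (g,c), (h,a), (h,g).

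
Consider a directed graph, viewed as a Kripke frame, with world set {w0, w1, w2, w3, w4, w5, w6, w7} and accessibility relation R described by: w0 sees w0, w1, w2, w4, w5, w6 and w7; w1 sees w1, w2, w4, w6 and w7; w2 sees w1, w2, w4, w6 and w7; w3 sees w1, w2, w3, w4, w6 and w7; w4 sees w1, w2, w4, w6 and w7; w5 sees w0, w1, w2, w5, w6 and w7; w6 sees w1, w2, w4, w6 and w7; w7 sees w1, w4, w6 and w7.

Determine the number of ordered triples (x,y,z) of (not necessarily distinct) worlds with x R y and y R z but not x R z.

8

Enumerating: (w5,w0,w4), (w5,w1,w4), (w5,w2,w4), (w5,w6,w4), (w5,w7,w4), (w7,w1,w2), (w7,w4,w2), (w7,w6,w2).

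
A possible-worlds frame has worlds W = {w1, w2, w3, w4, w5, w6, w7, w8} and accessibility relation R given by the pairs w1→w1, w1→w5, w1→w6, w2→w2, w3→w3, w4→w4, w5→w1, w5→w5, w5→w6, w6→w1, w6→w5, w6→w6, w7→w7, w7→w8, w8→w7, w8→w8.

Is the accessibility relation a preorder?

Reflexive: yes — every world is R-related to itself.
Transitive: yes — every two-step R-path is closed by a direct edge.
So R is a preorder.

Yes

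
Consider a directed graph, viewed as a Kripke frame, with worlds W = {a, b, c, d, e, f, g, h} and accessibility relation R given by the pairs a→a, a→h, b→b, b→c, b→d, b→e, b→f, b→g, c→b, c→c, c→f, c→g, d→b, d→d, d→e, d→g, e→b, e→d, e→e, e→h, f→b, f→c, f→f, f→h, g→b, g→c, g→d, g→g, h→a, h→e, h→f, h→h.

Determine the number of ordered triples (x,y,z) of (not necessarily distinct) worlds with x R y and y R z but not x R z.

Enumerating: (a,h,e), (a,h,f), (b,e,h), (b,f,h), (c,b,d), (c,b,e), (c,f,h), (c,g,d), (d,b,c), (d,b,f), (d,e,h), (d,g,c), … and 20 more.
Total: 32.

32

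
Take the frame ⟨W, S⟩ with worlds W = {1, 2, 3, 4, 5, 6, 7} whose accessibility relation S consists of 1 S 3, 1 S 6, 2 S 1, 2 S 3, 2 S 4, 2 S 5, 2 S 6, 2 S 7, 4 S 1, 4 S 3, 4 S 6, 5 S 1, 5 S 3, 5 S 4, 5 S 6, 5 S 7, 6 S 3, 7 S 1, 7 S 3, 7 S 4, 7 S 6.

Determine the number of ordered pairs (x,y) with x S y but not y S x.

Enumerating: (1,3), (1,6), (2,1), (2,3), (2,4), (2,5), (2,6), (2,7), (4,1), (4,3), (4,6), (5,1), … and 9 more.
Total: 21.

21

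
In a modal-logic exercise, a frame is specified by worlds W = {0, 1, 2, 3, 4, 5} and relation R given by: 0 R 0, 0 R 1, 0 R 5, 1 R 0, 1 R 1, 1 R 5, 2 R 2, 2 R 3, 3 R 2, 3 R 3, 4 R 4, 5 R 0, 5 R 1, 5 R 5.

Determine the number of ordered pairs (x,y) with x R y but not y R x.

0

R is symmetric; there are no such tuples.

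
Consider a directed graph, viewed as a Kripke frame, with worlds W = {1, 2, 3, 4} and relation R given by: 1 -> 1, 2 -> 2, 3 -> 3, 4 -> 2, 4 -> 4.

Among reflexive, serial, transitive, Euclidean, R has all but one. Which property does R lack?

Euclidean

Reflexive: yes — every world is R-related to itself.
Serial: yes — every world has a successor (e.g. 1 R 1).
Transitive: yes — every two-step R-path is closed by a direct edge.
Euclidean: no — 4 R 2 and 4 R 4, but not 2 R 4.
Only Euclidean fails.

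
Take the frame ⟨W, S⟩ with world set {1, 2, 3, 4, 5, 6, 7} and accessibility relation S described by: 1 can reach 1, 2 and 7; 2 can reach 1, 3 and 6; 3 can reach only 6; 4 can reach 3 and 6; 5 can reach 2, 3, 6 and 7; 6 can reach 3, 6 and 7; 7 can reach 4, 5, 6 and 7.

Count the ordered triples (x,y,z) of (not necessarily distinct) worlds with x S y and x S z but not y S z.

Enumerating: (1,2,2), (1,2,7), (1,7,1), (1,7,2), (2,1,3), (2,1,6), (2,3,1), (2,3,3), (2,6,1), (4,3,3), (5,2,2), (5,2,7), … and 16 more.
Total: 28.

28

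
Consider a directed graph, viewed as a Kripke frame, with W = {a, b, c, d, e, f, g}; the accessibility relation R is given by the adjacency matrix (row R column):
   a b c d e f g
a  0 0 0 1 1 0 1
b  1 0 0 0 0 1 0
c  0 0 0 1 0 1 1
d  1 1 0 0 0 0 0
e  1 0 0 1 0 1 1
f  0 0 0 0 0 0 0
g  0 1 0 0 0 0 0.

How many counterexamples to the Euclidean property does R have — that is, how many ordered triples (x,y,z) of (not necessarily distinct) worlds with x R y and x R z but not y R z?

37

Enumerating: (a,d,d), (a,d,e), (a,d,g), (a,e,e), (a,g,d), (a,g,e), (a,g,g), (b,a,a), (b,a,f), (b,f,a), (b,f,f), (c,d,d), … and 25 more.
Total: 37.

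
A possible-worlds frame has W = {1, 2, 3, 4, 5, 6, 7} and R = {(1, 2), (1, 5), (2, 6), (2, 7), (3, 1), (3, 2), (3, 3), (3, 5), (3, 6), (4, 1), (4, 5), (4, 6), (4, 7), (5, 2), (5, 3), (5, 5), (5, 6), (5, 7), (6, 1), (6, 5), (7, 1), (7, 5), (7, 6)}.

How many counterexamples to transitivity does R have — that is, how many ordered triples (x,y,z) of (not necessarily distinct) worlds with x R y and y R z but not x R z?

26

Enumerating: (1,2,6), (1,2,7), (1,5,3), (1,5,6), (1,5,7), (2,6,1), (2,6,5), (2,7,1), (2,7,5), (3,2,7), (3,5,7), (4,1,2), … and 14 more.
Total: 26.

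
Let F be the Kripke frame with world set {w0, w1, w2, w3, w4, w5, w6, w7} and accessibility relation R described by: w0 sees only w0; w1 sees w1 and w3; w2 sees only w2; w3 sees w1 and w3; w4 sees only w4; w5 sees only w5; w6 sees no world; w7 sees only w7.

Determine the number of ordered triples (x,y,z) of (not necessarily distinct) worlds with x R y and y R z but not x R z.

0

R is transitive; there are no such tuples.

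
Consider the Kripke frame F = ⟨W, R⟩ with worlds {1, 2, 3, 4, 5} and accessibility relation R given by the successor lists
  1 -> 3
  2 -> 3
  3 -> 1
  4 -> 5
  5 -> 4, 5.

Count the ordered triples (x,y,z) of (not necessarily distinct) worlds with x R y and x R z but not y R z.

4

Enumerating: (1,3,3), (2,3,3), (3,1,1), (5,4,4).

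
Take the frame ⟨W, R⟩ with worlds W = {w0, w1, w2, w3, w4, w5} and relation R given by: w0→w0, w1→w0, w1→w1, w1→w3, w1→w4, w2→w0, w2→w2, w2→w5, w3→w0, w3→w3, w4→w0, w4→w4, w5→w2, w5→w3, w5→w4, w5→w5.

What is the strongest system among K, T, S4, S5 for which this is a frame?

T

Reflexive (axiom T): yes — every world is R-related to itself.
Transitive (axiom 4): no — w2 R w5 and w5 R w3, but not w2 R w3.
Euclidean (axiom 5): no — w1 R w0 and w1 R w3, but not w0 R w3.
So F validates K, T; S4 would additionally require R to be transitive. The strongest is T.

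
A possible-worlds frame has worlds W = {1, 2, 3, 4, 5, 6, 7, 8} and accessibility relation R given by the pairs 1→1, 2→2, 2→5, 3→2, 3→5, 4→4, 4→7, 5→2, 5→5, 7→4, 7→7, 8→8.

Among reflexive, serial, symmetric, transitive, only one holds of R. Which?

transitive

Reflexive: no — 3 is not related to itself.
Serial: no — 6 has no R-successor.
Symmetric: no — 3 R 2 but not 2 R 3.
Transitive: yes — every two-step R-path is closed by a direct edge.
Only transitive holds.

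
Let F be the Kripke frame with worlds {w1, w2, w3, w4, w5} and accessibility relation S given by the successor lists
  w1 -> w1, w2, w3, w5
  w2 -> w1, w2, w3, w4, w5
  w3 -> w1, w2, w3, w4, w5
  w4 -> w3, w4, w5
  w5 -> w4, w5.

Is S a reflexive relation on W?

Reflexive: yes — every world is S-related to itself.

Yes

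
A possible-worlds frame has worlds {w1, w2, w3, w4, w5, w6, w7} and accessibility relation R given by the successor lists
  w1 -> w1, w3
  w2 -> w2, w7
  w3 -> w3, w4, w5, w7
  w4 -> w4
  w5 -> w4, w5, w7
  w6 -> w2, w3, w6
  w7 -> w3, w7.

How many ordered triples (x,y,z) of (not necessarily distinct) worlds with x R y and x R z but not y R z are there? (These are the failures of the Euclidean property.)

Enumerating: (w1,w3,w1), (w2,w7,w2), (w3,w4,w3), (w3,w4,w5), (w3,w4,w7), (w3,w5,w3), (w3,w7,w4), (w3,w7,w5), (w5,w4,w5), (w5,w4,w7), (w5,w7,w4), (w5,w7,w5), (w6,w2,w3), (w6,w2,w6), (w6,w3,w2), (w6,w3,w6).

16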